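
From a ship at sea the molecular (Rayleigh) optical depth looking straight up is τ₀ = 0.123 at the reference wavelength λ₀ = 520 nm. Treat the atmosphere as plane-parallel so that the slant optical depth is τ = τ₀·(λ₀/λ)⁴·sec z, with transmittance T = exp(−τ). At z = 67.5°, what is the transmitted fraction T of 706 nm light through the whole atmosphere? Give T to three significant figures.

sec 67.5° = 2.6131.
τ = 0.123 × (520/706)⁴ × 2.6131 = 0.123 × 0.2943 × 2.6131 = 0.0946.
T = exp(−0.0946) = 0.9097.

0.910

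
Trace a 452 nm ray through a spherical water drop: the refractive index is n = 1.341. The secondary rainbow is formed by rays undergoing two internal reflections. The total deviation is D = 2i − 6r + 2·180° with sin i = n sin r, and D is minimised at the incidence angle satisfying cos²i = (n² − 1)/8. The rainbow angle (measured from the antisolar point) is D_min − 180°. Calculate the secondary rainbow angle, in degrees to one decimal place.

cos²i = (1.79828 − 1)/8 = 0.09979; i = arccos(0.31589) = 71.586°.
sin r = sin 71.586°/1.341 = 0.70753; r = 45.034°.
D_min = 2·71.586° − 6·45.034° + 360° = 232.966°.
Rainbow angle = D_min − 180° = 52.966°.

53.0°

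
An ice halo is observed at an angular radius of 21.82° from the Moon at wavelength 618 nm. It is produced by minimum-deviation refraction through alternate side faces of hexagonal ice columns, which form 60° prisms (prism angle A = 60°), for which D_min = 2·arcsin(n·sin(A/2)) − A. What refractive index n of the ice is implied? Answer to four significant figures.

1.310

Rearranging: n = sin((D_min + A)/2) / sin(A/2).
(D_min + A)/2 = (21.82° + 60°)/2 = 40.910°.
n = sin 40.910° / sin 30° = 0.6549 / 0.5000 = 1.3097.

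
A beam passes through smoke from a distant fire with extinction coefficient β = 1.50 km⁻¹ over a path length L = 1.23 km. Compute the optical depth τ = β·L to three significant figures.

1.84

τ = β·L = 1.50 × 1.23 = 1.8450.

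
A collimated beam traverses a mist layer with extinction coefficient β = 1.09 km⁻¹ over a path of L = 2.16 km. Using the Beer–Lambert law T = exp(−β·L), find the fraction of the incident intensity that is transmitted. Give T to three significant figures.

0.0950

τ = β·L = 1.09 × 2.16 = 2.3544.
T = exp(−2.3544) = 0.0950.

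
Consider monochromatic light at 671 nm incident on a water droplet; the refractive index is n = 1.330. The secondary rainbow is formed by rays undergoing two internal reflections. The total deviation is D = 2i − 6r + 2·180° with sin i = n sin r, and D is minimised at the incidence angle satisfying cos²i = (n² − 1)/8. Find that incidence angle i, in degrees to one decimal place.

cos²i = (1.330² − 1)/8 = (1.76890 − 1)/8 = 0.09611.
cos i = 0.31002, so i = 71.940°.

71.9°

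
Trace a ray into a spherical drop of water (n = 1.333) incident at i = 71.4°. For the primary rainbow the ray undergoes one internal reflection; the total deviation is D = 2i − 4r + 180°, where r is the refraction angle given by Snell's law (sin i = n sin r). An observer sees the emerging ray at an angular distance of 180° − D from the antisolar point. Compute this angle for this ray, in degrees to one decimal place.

sin r = sin 71.4° / 1.333 = 0.9478/1.333 = 0.7110; r = 45.32°.
D = 2·71.4° − 4·45.32° + 180° = 142.80° − 181.27° + 180° = 141.53°.
Angle from antisolar point = 180° − D = 38.47°.

38.5°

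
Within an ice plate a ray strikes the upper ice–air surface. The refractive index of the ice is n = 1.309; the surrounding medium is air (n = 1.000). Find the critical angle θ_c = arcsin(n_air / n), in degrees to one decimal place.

sin θ_c = n_air / n = 1.000 / 1.309 = 0.7639.
θ_c = arcsin(0.7639) = 49.81°.

49.8°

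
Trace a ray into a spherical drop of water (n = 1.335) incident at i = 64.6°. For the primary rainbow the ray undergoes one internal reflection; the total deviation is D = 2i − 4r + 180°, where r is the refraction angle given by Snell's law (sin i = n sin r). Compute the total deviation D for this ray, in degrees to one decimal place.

sin r = sin 64.6° / 1.335 = 0.9033/1.335 = 0.6767; r = 42.58°.
D = 2·64.6° − 4·42.58° + 180° = 129.20° − 170.33° + 180° = 138.87°.

138.9°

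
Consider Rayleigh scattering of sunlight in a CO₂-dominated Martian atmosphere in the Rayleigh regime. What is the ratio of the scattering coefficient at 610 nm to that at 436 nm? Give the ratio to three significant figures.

0.261

Rayleigh scattering ∝ λ⁻⁴, so the ratio of coefficients is the inverse fourth power of the wavelength ratio.
σ(610)/σ(436) = (436/610)⁴ = (0.7148)⁴ = 0.261.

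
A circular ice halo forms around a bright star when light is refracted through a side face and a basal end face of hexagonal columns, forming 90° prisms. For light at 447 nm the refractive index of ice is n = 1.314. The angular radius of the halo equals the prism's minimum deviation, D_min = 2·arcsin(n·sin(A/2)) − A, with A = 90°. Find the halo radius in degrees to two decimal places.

n·sin(A/2) = 1.314 × sin 45° = 1.314 × 0.7071 = 0.9291.
D_min = 2·arcsin(0.9291) − 90° = 2 × 68.301° − 90° = 46.602°.

46.60°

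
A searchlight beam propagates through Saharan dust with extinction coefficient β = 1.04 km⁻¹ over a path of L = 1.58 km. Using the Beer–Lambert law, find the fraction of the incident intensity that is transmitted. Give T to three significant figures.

0.193

τ = β·L = 1.04 × 1.58 = 1.6432.
T = exp(−1.6432) = 0.1934.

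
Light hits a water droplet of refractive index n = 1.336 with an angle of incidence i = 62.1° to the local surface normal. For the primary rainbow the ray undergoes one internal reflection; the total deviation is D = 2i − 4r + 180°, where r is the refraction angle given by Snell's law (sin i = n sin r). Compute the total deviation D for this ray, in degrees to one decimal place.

138.5°

sin r = sin 62.1° / 1.336 = 0.8838/1.336 = 0.6615; r = 41.41°.
D = 2·62.1° − 4·41.41° + 180° = 124.20° − 165.66° + 180° = 138.54°.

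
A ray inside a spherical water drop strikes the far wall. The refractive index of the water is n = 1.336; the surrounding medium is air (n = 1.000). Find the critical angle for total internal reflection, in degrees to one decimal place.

48.5°

sin θ_c = n_air / n = 1.000 / 1.336 = 0.7485.
θ_c = arcsin(0.7485) = 48.46°.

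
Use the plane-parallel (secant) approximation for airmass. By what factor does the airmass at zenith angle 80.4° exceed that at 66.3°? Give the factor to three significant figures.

2.41

X(80.4°)/X(66.3°) = sec 80.4° / sec 66.3° = cos 66.3° / cos 80.4° = 0.4019/0.1668 = 2.4102.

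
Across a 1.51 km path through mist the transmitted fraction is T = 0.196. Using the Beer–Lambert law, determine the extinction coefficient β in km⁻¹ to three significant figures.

Beer–Lambert: T = exp(−βL) ⇒ β = −ln(T)/L = −ln(0.196)/1.51 = 1.6296/1.51 = 1.079 km⁻¹.

1.08 km⁻¹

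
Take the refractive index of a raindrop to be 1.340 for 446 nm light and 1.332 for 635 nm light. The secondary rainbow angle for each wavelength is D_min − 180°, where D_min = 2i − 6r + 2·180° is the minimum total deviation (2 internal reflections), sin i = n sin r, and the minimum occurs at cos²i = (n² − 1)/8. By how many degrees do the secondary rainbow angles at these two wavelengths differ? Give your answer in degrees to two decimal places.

At 446 nm (n = 1.340): cos²i = 0.09945 → i = 71.618°, r = 45.088°, D_min = 232.709°, rainbow angle = 52.709°.
At 635 nm (n = 1.332): cos²i = 0.09678 → i = 71.875°, r = 45.520°, D_min = 230.628°, rainbow angle = 50.628°.
Angular width = |52.709° − 50.628°| = 2.080°.

2.08°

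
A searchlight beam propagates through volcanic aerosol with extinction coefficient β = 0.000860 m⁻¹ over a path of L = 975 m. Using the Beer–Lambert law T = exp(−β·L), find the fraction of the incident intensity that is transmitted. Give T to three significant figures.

0.432

τ = β·L = 0.000860 × 975 = 0.8385.
T = exp(−0.8385) = 0.4324.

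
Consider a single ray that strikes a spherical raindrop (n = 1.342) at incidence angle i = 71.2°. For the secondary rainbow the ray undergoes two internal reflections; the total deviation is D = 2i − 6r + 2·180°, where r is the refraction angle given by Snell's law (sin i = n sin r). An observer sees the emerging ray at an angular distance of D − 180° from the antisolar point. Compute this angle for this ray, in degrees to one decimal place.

sin r = sin 71.2° / 1.342 = 0.9466/1.342 = 0.7054; r = 44.86°.
D = 2·71.2° − 6·44.86° + 2·180° = 142.40° − 269.17° + 360° = 233.23°.
Angle from antisolar point = D − 180° = 53.23°.

53.2°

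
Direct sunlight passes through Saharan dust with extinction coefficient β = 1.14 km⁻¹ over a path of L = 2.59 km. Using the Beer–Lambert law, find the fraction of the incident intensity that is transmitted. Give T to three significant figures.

0.0522

τ = β·L = 1.14 × 2.59 = 2.9526.
T = exp(−2.9526) = 0.0522.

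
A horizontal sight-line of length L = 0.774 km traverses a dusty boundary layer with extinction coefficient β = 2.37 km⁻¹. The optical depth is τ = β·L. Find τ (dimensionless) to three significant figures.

τ = β·L = 2.37 × 0.774 = 1.8344.

1.83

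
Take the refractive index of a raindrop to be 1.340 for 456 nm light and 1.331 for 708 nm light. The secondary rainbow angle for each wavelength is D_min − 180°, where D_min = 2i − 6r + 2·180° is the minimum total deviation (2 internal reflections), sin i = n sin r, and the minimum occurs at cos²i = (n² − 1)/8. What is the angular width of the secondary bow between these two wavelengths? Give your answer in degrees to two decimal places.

2.34°

At 456 nm (n = 1.340): cos²i = 0.09945 → i = 71.618°, r = 45.088°, D_min = 232.709°, rainbow angle = 52.709°.
At 708 nm (n = 1.331): cos²i = 0.09645 → i = 71.907°, r = 45.575°, D_min = 230.365°, rainbow angle = 50.365°.
Angular width = |52.709° − 50.365°| = 2.344°.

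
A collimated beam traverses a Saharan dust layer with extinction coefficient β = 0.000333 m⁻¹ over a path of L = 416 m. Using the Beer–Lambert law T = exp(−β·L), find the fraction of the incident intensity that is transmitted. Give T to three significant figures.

τ = β·L = 0.000333 × 416 = 0.1385.
T = exp(−0.1385) = 0.8706.

0.871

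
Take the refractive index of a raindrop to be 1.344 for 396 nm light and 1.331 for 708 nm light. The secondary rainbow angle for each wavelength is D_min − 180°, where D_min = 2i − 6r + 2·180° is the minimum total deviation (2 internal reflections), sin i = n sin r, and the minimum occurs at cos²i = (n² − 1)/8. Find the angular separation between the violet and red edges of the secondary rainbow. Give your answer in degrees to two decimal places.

At 396 nm (n = 1.344): cos²i = 0.10079 → i = 71.490°, r = 44.874°, D_min = 233.733°, rainbow angle = 53.733°.
At 708 nm (n = 1.331): cos²i = 0.09645 → i = 71.907°, r = 45.575°, D_min = 230.365°, rainbow angle = 50.365°.
Angular width = |53.733° − 50.365°| = 3.368°.

3.37°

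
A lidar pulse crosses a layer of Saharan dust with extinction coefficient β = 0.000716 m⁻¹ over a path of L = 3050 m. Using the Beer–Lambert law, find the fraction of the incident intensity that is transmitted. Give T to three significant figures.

0.113

τ = β·L = 0.000716 × 3050 = 2.1838.
T = exp(−2.1838) = 0.1126.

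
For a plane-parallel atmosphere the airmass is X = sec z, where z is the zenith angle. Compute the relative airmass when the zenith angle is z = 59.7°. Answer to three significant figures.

X = sec z = 1/cos 59.7° = 1/0.5045 = 1.9821.

1.98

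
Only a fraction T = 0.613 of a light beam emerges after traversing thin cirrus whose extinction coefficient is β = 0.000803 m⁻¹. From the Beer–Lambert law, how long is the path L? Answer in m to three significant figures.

Beer–Lambert: T = exp(−βL) ⇒ L = −ln(T)/β = −ln(0.613)/0.000803 = 0.4894/0.000803 = 609.5 m.

609 m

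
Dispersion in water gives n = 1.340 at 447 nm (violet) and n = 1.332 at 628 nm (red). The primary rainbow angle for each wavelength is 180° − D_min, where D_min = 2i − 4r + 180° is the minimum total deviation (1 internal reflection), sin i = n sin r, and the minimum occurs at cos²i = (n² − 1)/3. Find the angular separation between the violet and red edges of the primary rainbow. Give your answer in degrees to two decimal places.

At 447 nm (n = 1.340): cos²i = 0.26520 → i = 59.004°, r = 39.770°, D_min = 138.929°, rainbow angle = 41.071°.
At 628 nm (n = 1.332): cos²i = 0.25807 → i = 59.469°, r = 40.290°, D_min = 137.776°, rainbow angle = 42.224°.
Angular width = |41.071° − 42.224°| = 1.153°.

1.15°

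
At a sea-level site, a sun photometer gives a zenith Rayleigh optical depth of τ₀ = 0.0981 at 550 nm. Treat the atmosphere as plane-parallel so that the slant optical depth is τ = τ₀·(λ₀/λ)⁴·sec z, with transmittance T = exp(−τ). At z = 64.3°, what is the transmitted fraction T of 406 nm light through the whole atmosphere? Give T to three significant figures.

0.467

sec 64.3° = 2.3060.
τ = 0.0981 × (550/406)⁴ × 2.3060 = 0.0981 × 3.3678 × 2.3060 = 0.7618.
T = exp(−0.7618) = 0.4668.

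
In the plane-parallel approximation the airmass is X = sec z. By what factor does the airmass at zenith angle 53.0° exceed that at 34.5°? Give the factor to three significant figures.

1.37

X(53.0°)/X(34.5°) = sec 53.0° / sec 34.5° = cos 34.5° / cos 53.0° = 0.8241/0.6018 = 1.3694.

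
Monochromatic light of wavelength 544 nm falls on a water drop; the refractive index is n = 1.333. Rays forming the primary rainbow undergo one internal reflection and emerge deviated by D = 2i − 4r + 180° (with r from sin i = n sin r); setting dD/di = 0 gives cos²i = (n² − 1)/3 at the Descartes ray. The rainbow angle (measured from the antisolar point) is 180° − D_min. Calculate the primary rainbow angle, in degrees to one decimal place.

42.1°

cos²i = (1.77689 − 1)/3 = 0.25896; i = arccos(0.50888) = 59.410°.
sin r = sin 59.410°/1.333 = 0.64579; r = 40.225°.
D_min = 2·59.410° − 4·40.225° + 180° = 137.922°.
Rainbow angle = 180° − D_min = 42.078°.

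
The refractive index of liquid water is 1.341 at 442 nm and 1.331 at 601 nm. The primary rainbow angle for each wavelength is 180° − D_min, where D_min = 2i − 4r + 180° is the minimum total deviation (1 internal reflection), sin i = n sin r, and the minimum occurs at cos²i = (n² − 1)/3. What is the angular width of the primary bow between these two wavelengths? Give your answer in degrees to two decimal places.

At 442 nm (n = 1.341): cos²i = 0.26609 → i = 58.946°, r = 39.705°, D_min = 139.071°, rainbow angle = 40.929°.
At 601 nm (n = 1.331): cos²i = 0.25719 → i = 59.527°, r = 40.356°, D_min = 137.630°, rainbow angle = 42.370°.
Angular width = |40.929° − 42.370°| = 1.441°.

1.44°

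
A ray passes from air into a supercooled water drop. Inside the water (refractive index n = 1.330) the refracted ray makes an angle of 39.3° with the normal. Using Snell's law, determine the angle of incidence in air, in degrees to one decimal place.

57.4°

Snell: sin θ_i = n · sin θ_r = 1.330 × sin 39.3° = 1.330 × 0.6334 = 0.8424.
θ_i = arcsin(0.8424) = 57.39°.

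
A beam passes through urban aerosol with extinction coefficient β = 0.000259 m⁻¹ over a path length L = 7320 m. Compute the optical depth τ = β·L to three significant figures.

1.90

τ = β·L = 0.000259 × 7320 = 1.8959.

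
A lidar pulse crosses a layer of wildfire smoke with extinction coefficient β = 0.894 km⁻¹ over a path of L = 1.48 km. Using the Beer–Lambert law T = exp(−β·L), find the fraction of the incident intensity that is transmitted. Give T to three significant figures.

τ = β·L = 0.894 × 1.48 = 1.3231.
T = exp(−1.3231) = 0.2663.

0.266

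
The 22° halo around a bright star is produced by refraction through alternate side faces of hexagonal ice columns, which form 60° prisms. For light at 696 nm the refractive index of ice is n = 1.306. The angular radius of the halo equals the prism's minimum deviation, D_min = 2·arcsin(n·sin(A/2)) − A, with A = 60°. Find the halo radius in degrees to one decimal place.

21.5°

n·sin(A/2) = 1.306 × sin 30° = 1.306 × 0.5000 = 0.6530.
D_min = 2·arcsin(0.6530) − 60° = 2 × 40.768° − 60° = 21.536°.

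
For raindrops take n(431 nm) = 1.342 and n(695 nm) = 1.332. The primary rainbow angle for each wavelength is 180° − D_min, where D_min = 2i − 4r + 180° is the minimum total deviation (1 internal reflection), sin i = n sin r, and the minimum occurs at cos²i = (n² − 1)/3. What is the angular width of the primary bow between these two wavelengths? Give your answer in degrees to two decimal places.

At 431 nm (n = 1.342): cos²i = 0.26699 → i = 58.888°, r = 39.641°, D_min = 139.213°, rainbow angle = 40.787°.
At 695 nm (n = 1.332): cos²i = 0.25807 → i = 59.469°, r = 40.290°, D_min = 137.776°, rainbow angle = 42.224°.
Angular width = |40.787° − 42.224°| = 1.437°.

1.44°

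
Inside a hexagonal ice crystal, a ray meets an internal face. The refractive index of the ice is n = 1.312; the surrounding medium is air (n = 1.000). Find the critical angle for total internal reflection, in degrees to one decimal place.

49.7°

sin θ_c = n_air / n = 1.000 / 1.312 = 0.7622.
θ_c = arcsin(0.7622) = 49.66°.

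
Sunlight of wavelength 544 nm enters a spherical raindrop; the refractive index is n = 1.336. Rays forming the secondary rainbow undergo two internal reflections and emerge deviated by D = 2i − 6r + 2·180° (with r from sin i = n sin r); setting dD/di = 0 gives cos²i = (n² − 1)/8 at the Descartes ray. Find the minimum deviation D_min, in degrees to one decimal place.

cos²i = (1.78490 − 1)/8 = 0.09811; i = arccos(0.31323) = 71.746°.
sin r = sin 71.746°/1.336 = 0.71084; r = 45.303°.
D_min = 2·71.746° − 6·45.303° + 360° = 231.674°.

231.7°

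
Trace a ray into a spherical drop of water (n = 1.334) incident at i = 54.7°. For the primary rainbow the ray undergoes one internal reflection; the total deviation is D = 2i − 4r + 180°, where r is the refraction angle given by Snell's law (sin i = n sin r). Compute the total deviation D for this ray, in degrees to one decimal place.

138.5°

sin r = sin 54.7° / 1.334 = 0.8161/1.334 = 0.6118; r = 37.72°.
D = 2·54.7° − 4·37.72° + 180° = 109.40° − 150.88° + 180° = 138.52°.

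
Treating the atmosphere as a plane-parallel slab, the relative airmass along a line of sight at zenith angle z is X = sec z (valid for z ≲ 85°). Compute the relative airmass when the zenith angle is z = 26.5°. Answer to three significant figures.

1.12

X = sec z = 1/cos 26.5° = 1/0.8949 = 1.1174.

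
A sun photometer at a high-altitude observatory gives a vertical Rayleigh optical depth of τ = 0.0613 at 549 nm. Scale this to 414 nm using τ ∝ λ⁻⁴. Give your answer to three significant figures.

τ(414 nm) = τ(549 nm) × (549/414)⁴ = 0.0613 × (1.3261)⁴ = 0.0613 × 3.0923 = 0.1896.

0.190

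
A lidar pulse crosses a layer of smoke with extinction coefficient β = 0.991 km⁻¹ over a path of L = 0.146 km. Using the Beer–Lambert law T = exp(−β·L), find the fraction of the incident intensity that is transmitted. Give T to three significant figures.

0.865

τ = β·L = 0.991 × 0.146 = 0.1447.
T = exp(−0.1447) = 0.8653.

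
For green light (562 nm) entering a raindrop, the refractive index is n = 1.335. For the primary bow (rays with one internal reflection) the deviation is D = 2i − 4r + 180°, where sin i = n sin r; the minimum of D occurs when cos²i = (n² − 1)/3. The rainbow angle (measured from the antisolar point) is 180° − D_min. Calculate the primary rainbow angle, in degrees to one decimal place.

cos²i = (1.78222 − 1)/3 = 0.26074; i = arccos(0.51063) = 59.294°.
sin r = sin 59.294°/1.335 = 0.64405; r = 40.094°.
D_min = 2·59.294° − 4·40.094° + 180° = 138.212°.
Rainbow angle = 180° − D_min = 41.788°.

41.8°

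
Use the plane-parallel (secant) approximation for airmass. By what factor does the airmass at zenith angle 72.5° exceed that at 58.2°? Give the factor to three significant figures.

1.75

X(72.5°)/X(58.2°) = sec 72.5° / sec 58.2° = cos 58.2° / cos 72.5° = 0.5270/0.3007 = 1.7524.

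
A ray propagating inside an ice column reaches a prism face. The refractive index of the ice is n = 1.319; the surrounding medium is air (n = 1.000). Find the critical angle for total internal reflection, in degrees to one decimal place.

sin θ_c = n_air / n = 1.000 / 1.319 = 0.7582.
θ_c = arcsin(0.7582) = 49.30°.

49.3°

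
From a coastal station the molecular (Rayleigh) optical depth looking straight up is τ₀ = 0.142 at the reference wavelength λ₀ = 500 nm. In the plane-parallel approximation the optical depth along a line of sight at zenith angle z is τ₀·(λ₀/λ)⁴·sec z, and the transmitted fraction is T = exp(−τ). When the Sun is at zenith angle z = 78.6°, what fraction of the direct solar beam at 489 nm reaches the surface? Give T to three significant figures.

0.456

sec 78.6° = 5.0593.
τ = 0.142 × (500/489)⁴ × 5.0593 = 0.142 × 1.0931 × 5.0593 = 0.7853.
T = exp(−0.7853) = 0.4560.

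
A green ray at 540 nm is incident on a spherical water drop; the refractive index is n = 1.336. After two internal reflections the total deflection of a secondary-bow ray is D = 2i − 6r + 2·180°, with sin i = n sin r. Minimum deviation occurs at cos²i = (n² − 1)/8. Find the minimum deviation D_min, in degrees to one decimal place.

cos²i = (1.78490 − 1)/8 = 0.09811; i = arccos(0.31323) = 71.746°.
sin r = sin 71.746°/1.336 = 0.71084; r = 45.303°.
D_min = 2·71.746° − 6·45.303° + 360° = 231.674°.

231.7°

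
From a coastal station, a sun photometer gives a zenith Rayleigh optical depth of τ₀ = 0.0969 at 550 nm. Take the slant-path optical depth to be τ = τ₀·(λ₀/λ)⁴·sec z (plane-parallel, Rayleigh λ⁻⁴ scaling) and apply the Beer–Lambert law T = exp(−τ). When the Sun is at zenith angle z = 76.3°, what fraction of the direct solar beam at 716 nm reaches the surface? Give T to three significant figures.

0.867

sec 76.3° = 4.2223.
τ = 0.0969 × (550/716)⁴ × 4.2223 = 0.0969 × 0.3482 × 4.2223 = 0.1425.
T = exp(−0.1425) = 0.8672.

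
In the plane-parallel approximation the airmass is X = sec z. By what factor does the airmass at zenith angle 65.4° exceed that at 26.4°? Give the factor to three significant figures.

X(65.4°)/X(26.4°) = sec 65.4° / sec 26.4° = cos 26.4° / cos 65.4° = 0.8957/0.4163 = 2.1517.

2.15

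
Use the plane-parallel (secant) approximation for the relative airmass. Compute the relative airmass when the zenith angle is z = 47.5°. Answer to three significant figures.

X = sec z = 1/cos 47.5° = 1/0.6756 = 1.4802.

1.48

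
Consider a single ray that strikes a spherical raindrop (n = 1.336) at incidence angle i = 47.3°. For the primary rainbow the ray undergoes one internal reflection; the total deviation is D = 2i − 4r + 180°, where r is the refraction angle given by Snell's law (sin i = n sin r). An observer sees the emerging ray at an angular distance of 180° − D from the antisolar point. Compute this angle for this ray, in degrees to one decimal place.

38.9°

sin r = sin 47.3° / 1.336 = 0.7349/1.336 = 0.5501; r = 33.37°.
D = 2·47.3° − 4·33.37° + 180° = 94.60° − 133.49° + 180° = 141.11°.
Angle from antisolar point = 180° − D = 38.89°.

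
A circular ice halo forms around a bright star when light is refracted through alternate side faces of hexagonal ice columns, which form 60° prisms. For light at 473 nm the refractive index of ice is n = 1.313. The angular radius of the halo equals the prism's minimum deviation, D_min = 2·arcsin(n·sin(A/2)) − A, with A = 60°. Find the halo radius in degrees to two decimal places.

n·sin(A/2) = 1.313 × sin 30° = 1.313 × 0.5000 = 0.6565.
D_min = 2·arcsin(0.6565) − 60° = 2 × 41.033° − 60° = 22.067°.

22.07°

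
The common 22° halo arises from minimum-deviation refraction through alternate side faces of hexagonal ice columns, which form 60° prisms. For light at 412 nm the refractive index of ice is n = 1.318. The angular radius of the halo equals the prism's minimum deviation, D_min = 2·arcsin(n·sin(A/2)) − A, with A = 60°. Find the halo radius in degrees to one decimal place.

n·sin(A/2) = 1.318 × sin 30° = 1.318 × 0.5000 = 0.6590.
D_min = 2·arcsin(0.6590) − 60° = 2 × 41.224° − 60° = 22.447°.

22.4°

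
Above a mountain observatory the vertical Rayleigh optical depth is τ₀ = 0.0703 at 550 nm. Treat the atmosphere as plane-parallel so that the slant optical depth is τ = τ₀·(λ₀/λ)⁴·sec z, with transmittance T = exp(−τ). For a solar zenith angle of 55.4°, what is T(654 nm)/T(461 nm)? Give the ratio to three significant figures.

Airmass: sec 55.4° = 1.7610.
τ(654 nm) = 0.0703 × (550/654)⁴ × 1.7610 = 0.0703 × 0.5002 × 1.7610 = 0.0619.
τ(461 nm) = 0.0703 × (550/461)⁴ × 1.7610 = 0.0703 × 2.0260 × 1.7610 = 0.2508.
T(654)/T(461) = exp(τ_B − τ_A) = exp(0.1889) = 1.2079.

1.21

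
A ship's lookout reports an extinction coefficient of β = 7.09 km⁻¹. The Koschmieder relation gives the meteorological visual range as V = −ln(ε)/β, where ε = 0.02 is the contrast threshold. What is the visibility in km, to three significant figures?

V = −ln(0.02) / 7.09 = 3.912 / 7.09 = 0.5518 km.

0.552 km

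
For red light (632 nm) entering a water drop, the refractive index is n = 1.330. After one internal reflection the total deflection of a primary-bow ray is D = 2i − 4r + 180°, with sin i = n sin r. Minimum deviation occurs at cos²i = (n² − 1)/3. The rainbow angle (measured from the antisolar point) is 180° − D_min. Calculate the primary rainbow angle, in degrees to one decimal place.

cos²i = (1.76890 − 1)/3 = 0.25630; i = arccos(0.50626) = 59.585°.
sin r = sin 59.585°/1.330 = 0.64841; r = 40.422°.
D_min = 2·59.585° − 4·40.422° + 180° = 137.484°.
Rainbow angle = 180° − D_min = 42.516°.

42.5°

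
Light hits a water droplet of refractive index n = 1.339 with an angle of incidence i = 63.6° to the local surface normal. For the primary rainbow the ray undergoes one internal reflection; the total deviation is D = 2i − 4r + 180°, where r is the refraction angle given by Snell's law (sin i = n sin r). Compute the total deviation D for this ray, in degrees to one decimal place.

139.3°

sin r = sin 63.6° / 1.339 = 0.8957/1.339 = 0.6689; r = 41.99°.
D = 2·63.6° − 4·41.99° + 180° = 127.20° − 167.94° + 180° = 139.26°.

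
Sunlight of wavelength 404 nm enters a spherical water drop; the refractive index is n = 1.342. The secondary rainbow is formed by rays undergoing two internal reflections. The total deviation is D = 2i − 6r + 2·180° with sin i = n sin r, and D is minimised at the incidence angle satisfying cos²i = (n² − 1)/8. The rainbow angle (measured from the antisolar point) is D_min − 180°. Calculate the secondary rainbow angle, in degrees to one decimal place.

cos²i = (1.80096 − 1)/8 = 0.10012; i = arccos(0.31642) = 71.554°.
sin r = sin 71.554°/1.342 = 0.70687; r = 44.981°.
D_min = 2·71.554° − 6·44.981° + 360° = 233.222°.
Rainbow angle = D_min − 180° = 53.222°.

53.2°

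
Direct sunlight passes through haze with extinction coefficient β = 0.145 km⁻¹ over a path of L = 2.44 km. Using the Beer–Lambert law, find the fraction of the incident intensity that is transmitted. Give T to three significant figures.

0.702

τ = β·L = 0.145 × 2.44 = 0.3538.
T = exp(−0.3538) = 0.7020.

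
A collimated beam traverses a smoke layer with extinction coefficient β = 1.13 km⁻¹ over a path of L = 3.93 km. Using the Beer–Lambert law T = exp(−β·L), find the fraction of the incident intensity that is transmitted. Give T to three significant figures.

0.0118

τ = β·L = 1.13 × 3.93 = 4.4409.
T = exp(−4.4409) = 0.0118.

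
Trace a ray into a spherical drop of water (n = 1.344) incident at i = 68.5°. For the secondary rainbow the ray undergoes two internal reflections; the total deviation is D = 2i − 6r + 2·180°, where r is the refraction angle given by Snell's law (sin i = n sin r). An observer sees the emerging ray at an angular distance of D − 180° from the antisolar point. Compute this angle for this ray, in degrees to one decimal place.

54.1°

sin r = sin 68.5° / 1.344 = 0.9304/1.344 = 0.6923; r = 43.81°.
D = 2·68.5° − 6·43.81° + 2·180° = 137.00° − 262.86° + 360° = 234.14°.
Angle from antisolar point = D − 180° = 54.14°.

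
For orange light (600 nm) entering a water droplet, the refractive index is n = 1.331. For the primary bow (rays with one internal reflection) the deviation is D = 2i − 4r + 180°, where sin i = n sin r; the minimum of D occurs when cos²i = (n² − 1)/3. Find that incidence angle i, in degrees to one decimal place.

59.5°

cos²i = (1.331² − 1)/3 = (1.77156 − 1)/3 = 0.25719.
cos i = 0.50714, so i = 59.527°.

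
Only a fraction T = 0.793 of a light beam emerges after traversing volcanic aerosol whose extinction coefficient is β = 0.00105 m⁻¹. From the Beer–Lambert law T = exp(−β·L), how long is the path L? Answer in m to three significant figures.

221 m

Beer–Lambert: T = exp(−βL) ⇒ L = −ln(T)/β = −ln(0.793)/0.00105 = 0.2319/0.00105 = 220.9 m.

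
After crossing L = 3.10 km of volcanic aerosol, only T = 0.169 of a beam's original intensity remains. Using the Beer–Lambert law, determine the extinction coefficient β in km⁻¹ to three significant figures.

0.574 km⁻¹

Beer–Lambert: T = exp(−βL) ⇒ β = −ln(T)/L = −ln(0.169)/3.10 = 1.7779/3.10 = 0.5735 km⁻¹.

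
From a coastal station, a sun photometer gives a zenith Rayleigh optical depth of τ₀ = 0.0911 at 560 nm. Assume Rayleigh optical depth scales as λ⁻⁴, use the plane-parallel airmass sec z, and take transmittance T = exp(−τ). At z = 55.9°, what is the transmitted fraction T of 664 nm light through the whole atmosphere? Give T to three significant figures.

sec 55.9° = 1.7837.
τ = 0.0911 × (560/664)⁴ × 1.7837 = 0.0911 × 0.5059 × 1.7837 = 0.0822.
T = exp(−0.0822) = 0.9211.

0.921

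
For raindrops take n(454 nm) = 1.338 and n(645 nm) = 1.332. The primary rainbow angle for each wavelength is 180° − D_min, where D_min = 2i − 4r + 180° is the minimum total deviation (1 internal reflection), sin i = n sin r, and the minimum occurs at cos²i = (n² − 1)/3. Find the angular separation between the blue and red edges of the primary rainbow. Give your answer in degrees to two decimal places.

0.87°

At 454 nm (n = 1.338): cos²i = 0.26341 → i = 59.120°, r = 39.899°, D_min = 138.643°, rainbow angle = 41.357°.
At 645 nm (n = 1.332): cos²i = 0.25807 → i = 59.469°, r = 40.290°, D_min = 137.776°, rainbow angle = 42.224°.
Angular width = |41.357° − 42.224°| = 0.867°.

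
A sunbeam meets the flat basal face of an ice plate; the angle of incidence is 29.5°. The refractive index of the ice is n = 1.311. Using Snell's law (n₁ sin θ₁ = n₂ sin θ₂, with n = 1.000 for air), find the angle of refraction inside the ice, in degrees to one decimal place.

22.1°

Snell: sin θ_r = sin θ_i / n = sin 29.5° / 1.311 = 0.4924 / 1.311 = 0.3756.
θ_r = arcsin(0.3756) = 22.06°.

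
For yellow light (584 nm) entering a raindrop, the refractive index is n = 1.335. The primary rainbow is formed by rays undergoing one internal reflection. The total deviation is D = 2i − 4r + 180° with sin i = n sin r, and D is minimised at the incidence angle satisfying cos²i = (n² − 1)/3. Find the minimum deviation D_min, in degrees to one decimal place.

cos²i = (1.78222 − 1)/3 = 0.26074; i = arccos(0.51063) = 59.294°.
sin r = sin 59.294°/1.335 = 0.64405; r = 40.094°.
D_min = 2·59.294° − 4·40.094° + 180° = 138.212°.

138.2°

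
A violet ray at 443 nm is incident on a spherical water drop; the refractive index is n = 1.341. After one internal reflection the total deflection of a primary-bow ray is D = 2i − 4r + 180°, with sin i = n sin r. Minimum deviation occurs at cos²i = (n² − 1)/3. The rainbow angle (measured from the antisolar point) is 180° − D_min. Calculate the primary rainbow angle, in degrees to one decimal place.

cos²i = (1.79828 − 1)/3 = 0.26609; i = arccos(0.51584) = 58.946°.
sin r = sin 58.946°/1.341 = 0.63884; r = 39.705°.
D_min = 2·58.946° − 4·39.705° + 180° = 139.071°.
Rainbow angle = 180° − D_min = 40.929°.

40.9°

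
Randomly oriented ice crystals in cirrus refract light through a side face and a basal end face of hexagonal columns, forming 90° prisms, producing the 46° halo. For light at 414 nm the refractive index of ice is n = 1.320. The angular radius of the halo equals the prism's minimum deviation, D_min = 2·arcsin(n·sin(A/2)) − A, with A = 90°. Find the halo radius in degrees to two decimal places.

n·sin(A/2) = 1.320 × sin 45° = 1.320 × 0.7071 = 0.9334.
D_min = 2·arcsin(0.9334) − 90° = 2 × 68.968° − 90° = 47.936°.

47.94°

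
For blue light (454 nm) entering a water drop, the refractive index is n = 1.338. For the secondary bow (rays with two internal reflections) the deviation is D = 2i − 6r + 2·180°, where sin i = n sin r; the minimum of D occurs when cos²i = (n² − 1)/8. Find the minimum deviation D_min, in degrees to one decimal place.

cos²i = (1.79024 − 1)/8 = 0.09878; i = arccos(0.31429) = 71.682°.
sin r = sin 71.682°/1.338 = 0.70951; r = 45.195°.
D_min = 2·71.682° − 6·45.195° + 360° = 232.193°.

232.2°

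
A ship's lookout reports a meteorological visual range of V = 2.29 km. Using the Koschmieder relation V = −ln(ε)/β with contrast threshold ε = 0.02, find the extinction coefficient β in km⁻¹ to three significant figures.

1.71 km⁻¹

β = −ln(0.02) / V = 3.912 / 2.29 = 1.7083 km⁻¹.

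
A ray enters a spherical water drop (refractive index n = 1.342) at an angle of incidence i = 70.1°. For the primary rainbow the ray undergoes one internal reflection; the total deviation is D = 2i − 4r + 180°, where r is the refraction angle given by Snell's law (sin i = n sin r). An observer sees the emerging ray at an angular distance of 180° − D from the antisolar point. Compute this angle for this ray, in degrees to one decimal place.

sin r = sin 70.1° / 1.342 = 0.9403/1.342 = 0.7007; r = 44.48°.
D = 2·70.1° − 4·44.48° + 180° = 140.20° − 177.92° + 180° = 142.28°.
Angle from antisolar point = 180° − D = 37.72°.

37.7°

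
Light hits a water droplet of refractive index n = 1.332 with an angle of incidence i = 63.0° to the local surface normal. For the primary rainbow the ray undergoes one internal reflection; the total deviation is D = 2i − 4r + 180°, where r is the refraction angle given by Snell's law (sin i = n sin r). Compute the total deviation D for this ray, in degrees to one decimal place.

138.1°

sin r = sin 63.0° / 1.332 = 0.8910/1.332 = 0.6689; r = 41.98°.
D = 2·63.0° − 4·41.98° + 180° = 126.00° − 167.94° + 180° = 138.06°.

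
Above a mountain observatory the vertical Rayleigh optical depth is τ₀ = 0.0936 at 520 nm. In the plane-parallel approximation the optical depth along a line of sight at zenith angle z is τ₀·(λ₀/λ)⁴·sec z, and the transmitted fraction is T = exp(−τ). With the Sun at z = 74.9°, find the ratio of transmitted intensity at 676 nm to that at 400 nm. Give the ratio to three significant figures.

Airmass: sec 74.9° = 3.8387.
τ(676 nm) = 0.0936 × (520/676)⁴ × 3.8387 = 0.0936 × 0.3501 × 3.8387 = 0.1258.
τ(400 nm) = 0.0936 × (520/400)⁴ × 3.8387 = 0.0936 × 2.8561 × 3.8387 = 1.0262.
T(676)/T(400) = exp(τ_B − τ_A) = exp(0.9004) = 2.4606.

2.46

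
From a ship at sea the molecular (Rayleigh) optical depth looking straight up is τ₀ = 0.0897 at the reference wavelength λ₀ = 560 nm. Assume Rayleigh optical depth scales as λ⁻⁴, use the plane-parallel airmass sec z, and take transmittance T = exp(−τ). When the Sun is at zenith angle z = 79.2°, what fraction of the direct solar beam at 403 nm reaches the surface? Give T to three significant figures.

sec 79.2° = 5.3367.
τ = 0.0897 × (560/403)⁴ × 5.3367 = 0.0897 × 3.7285 × 5.3367 = 1.7848.
T = exp(−1.7848) = 0.1678.

0.168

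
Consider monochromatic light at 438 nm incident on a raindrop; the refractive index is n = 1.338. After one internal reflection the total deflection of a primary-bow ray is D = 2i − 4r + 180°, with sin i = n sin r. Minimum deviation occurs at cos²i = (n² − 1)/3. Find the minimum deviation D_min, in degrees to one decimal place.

cos²i = (1.79024 − 1)/3 = 0.26341; i = arccos(0.51324) = 59.120°.
sin r = sin 59.120°/1.338 = 0.64144; r = 39.899°.
D_min = 2·59.120° − 4·39.899° + 180° = 138.643°.

138.6°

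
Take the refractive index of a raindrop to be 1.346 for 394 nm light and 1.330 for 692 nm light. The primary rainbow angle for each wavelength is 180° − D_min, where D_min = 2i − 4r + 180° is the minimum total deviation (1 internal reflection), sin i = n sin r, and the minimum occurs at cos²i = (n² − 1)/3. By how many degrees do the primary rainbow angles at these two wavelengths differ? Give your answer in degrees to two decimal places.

2.29°

At 394 nm (n = 1.346): cos²i = 0.27057 → i = 58.657°, r = 39.384°, D_min = 139.775°, rainbow angle = 40.225°.
At 692 nm (n = 1.330): cos²i = 0.25630 → i = 59.585°, r = 40.422°, D_min = 137.484°, rainbow angle = 42.516°.
Angular width = |40.225° − 42.516°| = 2.292°.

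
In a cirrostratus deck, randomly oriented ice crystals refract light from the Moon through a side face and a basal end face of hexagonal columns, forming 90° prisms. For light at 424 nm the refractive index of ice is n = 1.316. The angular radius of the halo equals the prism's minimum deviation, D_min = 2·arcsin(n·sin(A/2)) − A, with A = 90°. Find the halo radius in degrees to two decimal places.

47.04°

n·sin(A/2) = 1.316 × sin 45° = 1.316 × 0.7071 = 0.9306.
D_min = 2·arcsin(0.9306) − 90° = 2 × 68.521° − 90° = 47.042°.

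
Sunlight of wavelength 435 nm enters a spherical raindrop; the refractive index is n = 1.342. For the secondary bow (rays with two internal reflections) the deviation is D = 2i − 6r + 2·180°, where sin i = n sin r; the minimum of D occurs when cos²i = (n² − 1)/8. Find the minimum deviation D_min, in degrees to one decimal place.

233.2°

cos²i = (1.80096 − 1)/8 = 0.10012; i = arccos(0.31642) = 71.554°.
sin r = sin 71.554°/1.342 = 0.70687; r = 44.981°.
D_min = 2·71.554° − 6·44.981° + 360° = 233.222°.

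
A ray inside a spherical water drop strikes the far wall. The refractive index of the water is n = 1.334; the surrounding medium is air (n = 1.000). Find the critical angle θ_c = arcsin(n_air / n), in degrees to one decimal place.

48.6°

sin θ_c = n_air / n = 1.000 / 1.334 = 0.7496.
θ_c = arcsin(0.7496) = 48.56°.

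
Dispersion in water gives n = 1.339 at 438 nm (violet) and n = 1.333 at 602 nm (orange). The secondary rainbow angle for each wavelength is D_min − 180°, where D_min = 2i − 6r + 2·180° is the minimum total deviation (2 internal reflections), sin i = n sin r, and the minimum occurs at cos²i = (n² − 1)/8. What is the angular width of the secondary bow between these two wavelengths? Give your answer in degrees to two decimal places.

At 438 nm (n = 1.339): cos²i = 0.09912 → i = 71.650°, r = 45.141°, D_min = 232.451°, rainbow angle = 52.451°.
At 602 nm (n = 1.333): cos²i = 0.09711 → i = 71.843°, r = 45.466°, D_min = 230.891°, rainbow angle = 50.891°.
Angular width = |52.451° − 50.891°| = 1.560°.

1.56°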